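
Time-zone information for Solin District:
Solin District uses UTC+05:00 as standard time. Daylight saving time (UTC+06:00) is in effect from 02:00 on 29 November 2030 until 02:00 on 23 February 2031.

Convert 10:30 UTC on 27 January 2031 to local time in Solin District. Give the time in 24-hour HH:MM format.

16:30

At the standard offset (UTC+05:00), 10:30 UTC + 5h = 15:30 Solin District standard time.
Daylight saving runs 29 November 2030 – 23 February 2031; the standard-time date in Solin District, 27 January 2031, is inside that window, so Solin District is at UTC+06:00.
10:30 UTC + 6h = 16:30 local.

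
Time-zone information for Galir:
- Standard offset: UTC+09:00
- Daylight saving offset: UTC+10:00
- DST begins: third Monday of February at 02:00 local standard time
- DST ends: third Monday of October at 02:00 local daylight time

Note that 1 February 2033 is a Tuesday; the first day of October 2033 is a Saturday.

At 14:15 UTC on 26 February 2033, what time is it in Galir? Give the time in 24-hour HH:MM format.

1 February 2033 is a Tuesday, so the first Monday is February 7 and the third is February 21.
1 October 2033 is a Saturday, so the first Monday is October 3 and the third is October 17.
At the standard offset (UTC+09:00), 14:15 UTC + 9h = 23:15 Galir standard time.
The standard-time date in Galir, 26 February 2033, lies within the daylight-saving period (21 February – 17 October), so Galir is on daylight time, UTC+10:00.
14:15 UTC + 10h = 00:15 local (rolling into the next day, 27 February 2033).

00:15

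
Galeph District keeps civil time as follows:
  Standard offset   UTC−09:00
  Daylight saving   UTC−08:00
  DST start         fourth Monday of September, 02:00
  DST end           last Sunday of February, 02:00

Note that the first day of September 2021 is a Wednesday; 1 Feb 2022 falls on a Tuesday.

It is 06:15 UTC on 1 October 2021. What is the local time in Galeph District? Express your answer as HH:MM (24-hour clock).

1 September 2021 is a Wednesday, so the first Monday is September 6 and the fourth is September 27.
1 February 2022 is a Tuesday, so Sundays fall on 6, 13, 20, 27; the last is February 27.
At the standard offset (UTC−09:00), 06:15 UTC − 9h = 21:15 Galeph District standard time (rolling into the previous day, 30 September 2021).
The standard-time date in Galeph District, 30 September 2021, lies within the daylight-saving period (27 September 2021 – 27 February 2022), so Galeph District is on daylight time, UTC−08:00.
06:15 UTC − 8h = 22:15 local (rolling into the previous day, 30 September 2021).

22:15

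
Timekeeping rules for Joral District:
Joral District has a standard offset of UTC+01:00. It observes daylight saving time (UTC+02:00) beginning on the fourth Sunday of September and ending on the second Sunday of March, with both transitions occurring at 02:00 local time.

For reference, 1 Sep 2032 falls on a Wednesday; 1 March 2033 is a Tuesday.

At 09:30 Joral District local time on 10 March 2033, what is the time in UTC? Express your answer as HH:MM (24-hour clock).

07:30

1 September 2032 is a Wednesday, so the first Sunday is September 5 and the fourth is September 26.
1 March 2033 is a Tuesday, so the first Sunday is March 6 and the second is March 13.
10 March 2033 lies within the daylight-saving period (26 September 2032 – 13 March 2033), so Joral District is on daylight time, UTC+02:00.
09:30 local − 2h = 07:30 UTC.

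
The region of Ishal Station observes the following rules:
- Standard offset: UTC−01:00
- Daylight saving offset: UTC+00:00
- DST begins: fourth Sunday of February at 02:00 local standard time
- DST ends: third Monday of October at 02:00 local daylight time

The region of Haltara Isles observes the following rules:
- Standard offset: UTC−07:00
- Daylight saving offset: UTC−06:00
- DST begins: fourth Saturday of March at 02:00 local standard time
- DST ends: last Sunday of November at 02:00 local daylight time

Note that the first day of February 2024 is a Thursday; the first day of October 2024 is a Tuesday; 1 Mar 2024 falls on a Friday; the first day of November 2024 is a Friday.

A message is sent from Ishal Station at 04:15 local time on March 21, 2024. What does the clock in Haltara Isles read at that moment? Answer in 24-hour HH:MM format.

1 February 2024 is a Thursday, so the first Sunday is February 4 and the fourth is February 25.
1 October 2024 is a Tuesday, so the first Monday is October 7 and the third is October 21.
March 21, 2024 falls between 25 February and 21 October, so daylight saving is in effect and Ishal Station is at UTC+00:00.
04:15 Ishal Station − 0h = 04:15 UTC.
1 March 2024 is a Friday, so the first Saturday is March 2 and the fourth is March 23.
1 November 2024 is a Friday, so Sundays fall on 3, 10, 17, 24; the last is November 24.
At the standard offset (UTC−07:00), 04:15 UTC − 7h = 21:15 Haltara Isles standard time (rolling into the previous day, 20 March 2024).
The standard-time date in Haltara Isles, March 20, 2024, is outside the daylight-saving period (23 March – 24 November), so Haltara Isles is on standard time, UTC−07:00.
04:15 UTC − 7h = 21:15 Haltara Isles (rolling into the previous day, 20 March 2024).

21:15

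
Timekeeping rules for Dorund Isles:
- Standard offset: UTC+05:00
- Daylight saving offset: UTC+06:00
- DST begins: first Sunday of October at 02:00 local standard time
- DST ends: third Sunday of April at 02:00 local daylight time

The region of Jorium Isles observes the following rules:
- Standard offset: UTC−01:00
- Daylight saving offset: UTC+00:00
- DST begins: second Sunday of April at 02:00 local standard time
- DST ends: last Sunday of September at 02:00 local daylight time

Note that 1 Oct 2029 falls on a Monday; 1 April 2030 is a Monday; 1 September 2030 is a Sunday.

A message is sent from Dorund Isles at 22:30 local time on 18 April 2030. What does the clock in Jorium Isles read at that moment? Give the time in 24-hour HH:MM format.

16:30

1 October 2029 is a Monday, so the first Sunday is October 7.
1 April 2030 is a Monday, so the first Sunday is April 7 and the third is April 21.
18 April 2030 falls between 7 October 2029 and 21 April 2030, so daylight saving is in effect and Dorund Isles is at UTC+06:00.
22:30 Dorund Isles − 6h = 16:30 UTC.
1 April 2030 is a Monday, so the first Sunday is April 7 and the second is April 14.
1 September 2030 is a Sunday, so Sundays fall on 1, 8, 15, 22, 29; the last is September 29.
At the standard offset (UTC−01:00), 16:30 UTC − 1h = 15:30 Jorium Isles standard time.
The standard-time date in Jorium Isles, 18 April 2030, falls between 14 April and 29 September, so daylight saving is in effect and Jorium Isles is at UTC+00:00.
16:30 UTC + 0h = 16:30 Jorium Isles.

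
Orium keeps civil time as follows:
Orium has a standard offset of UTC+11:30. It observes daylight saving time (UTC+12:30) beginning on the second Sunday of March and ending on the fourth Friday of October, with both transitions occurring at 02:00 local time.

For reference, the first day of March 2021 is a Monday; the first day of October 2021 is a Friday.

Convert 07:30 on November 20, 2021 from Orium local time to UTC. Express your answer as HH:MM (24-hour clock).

20:00

1 March 2021 is a Monday, so the first Sunday is March 7 and the second is March 14.
1 October 2021 is a Friday, so the first Friday is October 1 and the fourth is October 22.
November 20, 2021 is outside the daylight-saving period (14 March – 22 October), so Orium is on standard time, UTC+11:30.
07:30 local − 11h30m = 20:00 UTC (rolling into the previous day, 19 November 2021).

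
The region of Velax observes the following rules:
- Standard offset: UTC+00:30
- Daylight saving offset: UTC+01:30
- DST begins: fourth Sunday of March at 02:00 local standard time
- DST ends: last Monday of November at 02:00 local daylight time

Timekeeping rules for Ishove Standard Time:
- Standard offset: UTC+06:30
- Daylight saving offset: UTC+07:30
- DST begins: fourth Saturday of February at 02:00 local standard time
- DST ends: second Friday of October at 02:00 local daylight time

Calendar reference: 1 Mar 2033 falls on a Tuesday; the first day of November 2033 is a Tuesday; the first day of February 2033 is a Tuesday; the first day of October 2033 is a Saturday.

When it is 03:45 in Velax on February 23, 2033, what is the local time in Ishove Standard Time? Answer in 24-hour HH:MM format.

1 March 2033 is a Tuesday, so the first Sunday is March 6 and the fourth is March 27.
1 November 2033 is a Tuesday, so Mondays fall on 7, 14, 21, 28; the last is November 28.
Daylight saving runs 27 March – 28 November; February 23, 2033 is outside that window, so Velax is on standard time at UTC+00:30.
03:45 Velax − 0h30m = 03:15 UTC.
1 February 2033 is a Tuesday, so the first Saturday is February 5 and the fourth is February 26.
1 October 2033 is a Saturday, so the first Friday is October 7 and the second is October 14.
At the standard offset (UTC+06:30), 03:15 UTC + 6h30m = 09:45 Ishove Standard Time standard time.
The standard-time date in Ishove Standard Time, February 23, 2033, is outside the daylight-saving period (26 February – 14 October), so Ishove Standard Time is on standard time, UTC+06:30.
03:15 UTC + 6h30m = 09:45 Ishove Standard Time.

09:45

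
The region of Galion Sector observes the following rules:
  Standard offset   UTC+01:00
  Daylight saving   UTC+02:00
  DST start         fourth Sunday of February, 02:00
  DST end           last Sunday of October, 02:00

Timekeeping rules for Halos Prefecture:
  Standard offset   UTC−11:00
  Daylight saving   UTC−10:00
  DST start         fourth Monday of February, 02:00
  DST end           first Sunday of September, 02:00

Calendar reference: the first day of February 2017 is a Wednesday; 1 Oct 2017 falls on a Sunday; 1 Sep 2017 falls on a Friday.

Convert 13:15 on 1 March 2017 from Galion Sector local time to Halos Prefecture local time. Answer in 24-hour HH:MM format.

1 February 2017 is a Wednesday, so the first Sunday is February 5 and the fourth is February 26.
1 October 2017 is a Sunday, so Sundays fall on 1, 8, 15, 22, 29; the last is October 29.
1 March 2017 falls between 26 February and 29 October, so daylight saving is in effect and Galion Sector is at UTC+02:00.
13:15 Galion Sector − 2h = 11:15 UTC.
1 February 2017 is a Wednesday, so the first Monday is February 6 and the fourth is February 27.
1 September 2017 is a Friday, so the first Sunday is September 3.
At the standard offset (UTC−11:00), 11:15 UTC − 11h = 00:15 Halos Prefecture standard time.
The standard-time date in Halos Prefecture, 1 March 2017, lies within the daylight-saving period (27 February – 3 September), so Halos Prefecture is on daylight time, UTC−10:00.
11:15 UTC − 10h = 01:15 Halos Prefecture.

01:15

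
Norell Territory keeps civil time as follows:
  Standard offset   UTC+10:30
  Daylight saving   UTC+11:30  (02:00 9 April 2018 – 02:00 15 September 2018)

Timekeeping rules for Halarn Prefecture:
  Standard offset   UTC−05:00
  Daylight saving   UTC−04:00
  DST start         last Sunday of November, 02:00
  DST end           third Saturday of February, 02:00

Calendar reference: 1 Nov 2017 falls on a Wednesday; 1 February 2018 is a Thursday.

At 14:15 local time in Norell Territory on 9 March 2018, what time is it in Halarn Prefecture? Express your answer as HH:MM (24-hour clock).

9 March 2018 does not fall between 9 April and 15 September, so daylight saving is not in effect and Norell Territory is at UTC+10:30.
14:15 Norell Territory − 10h30m = 03:45 UTC.
1 November 2017 is a Wednesday, so Sundays fall on 5, 12, 19, 26; the last is November 26.
1 February 2018 is a Thursday, so the first Saturday is February 3 and the third is February 17.
At the standard offset (UTC−05:00), 03:45 UTC − 5h = 22:45 Halarn Prefecture standard time (rolling into the previous day, 8 March 2018).
Daylight saving runs 26 November 2017 – 17 February 2018; the standard-time date in Halarn Prefecture, 8 March 2018, is outside that window, so Halarn Prefecture is on standard time at UTC−05:00.
03:45 UTC − 5h = 22:45 Halarn Prefecture (rolling into the previous day, 8 March 2018).

22:45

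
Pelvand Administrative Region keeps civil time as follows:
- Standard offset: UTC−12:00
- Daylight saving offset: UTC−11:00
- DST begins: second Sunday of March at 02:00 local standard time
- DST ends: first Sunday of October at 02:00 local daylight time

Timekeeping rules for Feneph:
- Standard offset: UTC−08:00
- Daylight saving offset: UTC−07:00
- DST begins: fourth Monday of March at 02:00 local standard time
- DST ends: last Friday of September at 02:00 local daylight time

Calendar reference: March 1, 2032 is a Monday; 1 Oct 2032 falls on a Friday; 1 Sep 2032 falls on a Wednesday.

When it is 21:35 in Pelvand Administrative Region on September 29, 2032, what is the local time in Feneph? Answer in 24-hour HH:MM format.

00:35

1 March 2032 is a Monday, so the first Sunday is March 7 and the second is March 14.
1 October 2032 is a Friday, so the first Sunday is October 3.
September 29, 2032 falls between 14 March and 3 October, so daylight saving is in effect and Pelvand Administrative Region is at UTC−11:00.
21:35 Pelvand Administrative Region + 11h = 08:35 UTC (rolling into the next day, 30 September 2032).
1 March 2032 is a Monday, so the first Monday is March 1 and the fourth is March 22.
1 September 2032 is a Wednesday, so Fridays fall on 3, 10, 17, 24; the last is September 24.
At the standard offset (UTC−08:00), 08:35 UTC − 8h = 00:35 Feneph standard time.
Daylight saving runs 22 March – 24 September; the standard-time date in Feneph, September 30, 2032, is outside that window, so Feneph is on standard time at UTC−08:00.
08:35 UTC − 8h = 00:35 Feneph.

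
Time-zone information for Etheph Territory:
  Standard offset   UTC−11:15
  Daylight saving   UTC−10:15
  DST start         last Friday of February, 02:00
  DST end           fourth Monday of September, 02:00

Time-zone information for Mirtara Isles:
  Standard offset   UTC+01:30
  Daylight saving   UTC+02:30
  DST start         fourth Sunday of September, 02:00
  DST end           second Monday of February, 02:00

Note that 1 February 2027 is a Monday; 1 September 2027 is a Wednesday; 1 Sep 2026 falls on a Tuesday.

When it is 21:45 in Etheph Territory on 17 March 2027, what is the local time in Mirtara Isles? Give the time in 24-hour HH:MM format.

09:30

1 February 2027 is a Monday, so Fridays fall on 5, 12, 19, 26; the last is February 26.
1 September 2027 is a Wednesday, so the first Monday is September 6 and the fourth is September 27.
Daylight saving runs 26 February – 27 September; 17 March 2027 is inside that window, so Etheph Territory is at UTC−10:15.
21:45 Etheph Territory + 10h15m = 08:00 UTC (rolling into the next day, 18 March 2027).
1 September 2026 is a Tuesday, so the first Sunday is September 6 and the fourth is September 27.
1 February 2027 is a Monday, so the first Monday is February 1 and the second is February 8.
At the standard offset (UTC+01:30), 08:00 UTC + 1h30m = 09:30 Mirtara Isles standard time.
The standard-time date in Mirtara Isles, 18 March 2027, is outside the daylight-saving period (27 September 2026 – 8 February 2027), so Mirtara Isles is on standard time, UTC+01:30.
08:00 UTC + 1h30m = 09:30 Mirtara Isles.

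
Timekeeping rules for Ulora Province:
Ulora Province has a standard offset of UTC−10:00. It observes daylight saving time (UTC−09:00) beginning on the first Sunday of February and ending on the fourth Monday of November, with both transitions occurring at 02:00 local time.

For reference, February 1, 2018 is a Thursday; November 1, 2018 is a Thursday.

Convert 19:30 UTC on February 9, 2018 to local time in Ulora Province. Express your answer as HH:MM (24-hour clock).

10:30

1 February 2018 is a Thursday, so the first Sunday is February 4.
1 November 2018 is a Thursday, so the first Monday is November 5 and the fourth is November 26.
At the standard offset (UTC−10:00), 19:30 UTC − 10h = 09:30 Ulora Province standard time.
The standard-time date in Ulora Province, February 9, 2018, lies within the daylight-saving period (4 February – 26 November), so Ulora Province is on daylight time, UTC−09:00.
19:30 UTC − 9h = 10:30 local.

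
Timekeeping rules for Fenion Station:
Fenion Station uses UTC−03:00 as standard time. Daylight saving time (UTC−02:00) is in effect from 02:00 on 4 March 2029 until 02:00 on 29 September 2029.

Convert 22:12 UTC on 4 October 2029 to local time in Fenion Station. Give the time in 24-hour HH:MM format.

At the standard offset (UTC−03:00), 22:12 UTC − 3h = 19:12 Fenion Station standard time.
The standard-time date in Fenion Station, 4 October 2029, does not fall between 4 March and 29 September, so daylight saving is not in effect and Fenion Station is at UTC−03:00.
22:12 UTC − 3h = 19:12 local.

19:12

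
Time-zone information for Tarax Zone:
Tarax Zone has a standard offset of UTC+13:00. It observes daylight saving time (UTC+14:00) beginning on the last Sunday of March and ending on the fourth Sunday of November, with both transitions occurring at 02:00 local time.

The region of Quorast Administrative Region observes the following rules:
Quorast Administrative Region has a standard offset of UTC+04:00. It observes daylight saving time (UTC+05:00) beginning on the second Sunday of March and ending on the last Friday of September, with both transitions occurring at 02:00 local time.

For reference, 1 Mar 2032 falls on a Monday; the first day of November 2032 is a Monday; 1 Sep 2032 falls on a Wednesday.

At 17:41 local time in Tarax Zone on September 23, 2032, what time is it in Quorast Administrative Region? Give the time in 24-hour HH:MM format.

08:41

1 March 2032 is a Monday, so Sundays fall on 7, 14, 21, 28; the last is March 28.
1 November 2032 is a Monday, so the first Sunday is November 7 and the fourth is November 28.
September 23, 2032 falls between 28 March and 28 November, so daylight saving is in effect and Tarax Zone is at UTC+14:00.
17:41 Tarax Zone − 14h = 03:41 UTC.
1 March 2032 is a Monday, so the first Sunday is March 7 and the second is March 14.
1 September 2032 is a Wednesday, so Fridays fall on 3, 10, 17, 24; the last is September 24.
At the standard offset (UTC+04:00), 03:41 UTC + 4h = 07:41 Quorast Administrative Region standard time.
The standard-time date in Quorast Administrative Region, September 23, 2032, lies within the daylight-saving period (14 March – 24 September), so Quorast Administrative Region is on daylight time, UTC+05:00.
03:41 UTC + 5h = 08:41 Quorast Administrative Region.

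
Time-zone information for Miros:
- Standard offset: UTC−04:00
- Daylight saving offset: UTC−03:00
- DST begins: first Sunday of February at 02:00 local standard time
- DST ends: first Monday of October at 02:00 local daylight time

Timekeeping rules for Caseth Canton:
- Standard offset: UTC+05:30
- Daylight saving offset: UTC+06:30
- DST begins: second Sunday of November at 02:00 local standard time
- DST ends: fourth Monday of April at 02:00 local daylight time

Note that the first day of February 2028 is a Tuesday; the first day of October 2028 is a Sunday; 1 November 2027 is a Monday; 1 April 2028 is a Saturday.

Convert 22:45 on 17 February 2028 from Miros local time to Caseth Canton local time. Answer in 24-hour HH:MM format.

08:15

1 February 2028 is a Tuesday, so the first Sunday is February 6.
1 October 2028 is a Sunday, so the first Monday is October 2.
Daylight saving runs 6 February – 2 October; 17 February 2028 is inside that window, so Miros is at UTC−03:00.
22:45 Miros + 3h = 01:45 UTC (rolling into the next day, 18 February 2028).
1 November 2027 is a Monday, so the first Sunday is November 7 and the second is November 14.
1 April 2028 is a Saturday, so the first Monday is April 3 and the fourth is April 24.
At the standard offset (UTC+05:30), 01:45 UTC + 5h30m = 07:15 Caseth Canton standard time.
The standard-time date in Caseth Canton, 18 February 2028, lies within the daylight-saving period (14 November 2027 – 24 April 2028), so Caseth Canton is on daylight time, UTC+06:30.
01:45 UTC + 6h30m = 08:15 Caseth Canton.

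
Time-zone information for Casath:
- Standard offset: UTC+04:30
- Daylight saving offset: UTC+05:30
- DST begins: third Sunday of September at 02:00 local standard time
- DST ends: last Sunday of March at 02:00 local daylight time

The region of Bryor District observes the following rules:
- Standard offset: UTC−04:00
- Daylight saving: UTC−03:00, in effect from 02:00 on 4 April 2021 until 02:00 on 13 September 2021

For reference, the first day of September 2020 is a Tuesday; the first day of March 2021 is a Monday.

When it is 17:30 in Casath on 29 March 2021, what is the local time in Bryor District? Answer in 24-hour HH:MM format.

09:00

1 September 2020 is a Tuesday, so the first Sunday is September 6 and the third is September 20.
1 March 2021 is a Monday, so Sundays fall on 7, 14, 21, 28; the last is March 28.
29 March 2021 is outside the daylight-saving period (20 September 2020 – 28 March 2021), so Casath is on standard time, UTC+04:30.
17:30 Casath − 4h30m = 13:00 UTC.
At the standard offset (UTC−04:00), 13:00 UTC − 4h = 09:00 Bryor District standard time.
The standard-time date in Bryor District, 29 March 2021, is outside the daylight-saving period (4 April – 13 September), so Bryor District is on standard time, UTC−04:00.
13:00 UTC − 4h = 09:00 Bryor District.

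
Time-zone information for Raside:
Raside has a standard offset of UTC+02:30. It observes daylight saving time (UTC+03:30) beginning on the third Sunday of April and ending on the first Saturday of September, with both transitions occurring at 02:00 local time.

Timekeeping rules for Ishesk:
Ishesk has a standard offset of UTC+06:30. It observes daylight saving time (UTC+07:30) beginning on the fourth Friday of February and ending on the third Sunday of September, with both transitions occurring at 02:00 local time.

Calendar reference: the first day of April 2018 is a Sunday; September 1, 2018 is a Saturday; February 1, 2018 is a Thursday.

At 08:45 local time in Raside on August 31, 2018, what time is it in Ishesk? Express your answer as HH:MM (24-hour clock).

12:45

1 April 2018 is a Sunday, so the first Sunday is April 1 and the third is April 15.
1 September 2018 is a Saturday, so the first Saturday is September 1.
August 31, 2018 lies within the daylight-saving period (15 April – 1 September), so Raside is on daylight time, UTC+03:30.
08:45 Raside − 3h30m = 05:15 UTC.
1 February 2018 is a Thursday, so the first Friday is February 2 and the fourth is February 23.
1 September 2018 is a Saturday, so the first Sunday is September 2 and the third is September 16.
At the standard offset (UTC+06:30), 05:15 UTC + 6h30m = 11:45 Ishesk standard time.
Daylight saving runs 23 February – 16 September; the standard-time date in Ishesk, August 31, 2018, is inside that window, so Ishesk is at UTC+07:30.
05:15 UTC + 7h30m = 12:45 Ishesk.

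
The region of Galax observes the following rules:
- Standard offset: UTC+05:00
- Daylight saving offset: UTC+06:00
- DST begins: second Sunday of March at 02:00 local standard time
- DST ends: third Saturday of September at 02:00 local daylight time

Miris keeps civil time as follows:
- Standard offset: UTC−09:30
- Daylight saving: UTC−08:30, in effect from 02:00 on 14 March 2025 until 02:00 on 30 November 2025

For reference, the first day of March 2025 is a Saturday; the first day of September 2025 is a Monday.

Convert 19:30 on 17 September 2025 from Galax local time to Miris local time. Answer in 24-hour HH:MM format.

05:00

1 March 2025 is a Saturday, so the first Sunday is March 2 and the second is March 9.
1 September 2025 is a Monday, so the first Saturday is September 6 and the third is September 20.
17 September 2025 lies within the daylight-saving period (9 March – 20 September), so Galax is on daylight time, UTC+06:00.
19:30 Galax − 6h = 13:30 UTC.
At the standard offset (UTC−09:30), 13:30 UTC − 9h30m = 04:00 Miris standard time.
The standard-time date in Miris, 17 September 2025, lies within the daylight-saving period (14 March – 30 November), so Miris is on daylight time, UTC−08:30.
13:30 UTC − 8h30m = 05:00 Miris.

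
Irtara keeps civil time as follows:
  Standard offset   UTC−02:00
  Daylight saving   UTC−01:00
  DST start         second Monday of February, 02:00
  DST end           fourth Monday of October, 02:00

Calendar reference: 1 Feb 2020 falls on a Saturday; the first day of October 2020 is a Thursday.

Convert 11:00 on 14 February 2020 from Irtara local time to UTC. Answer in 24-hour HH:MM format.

1 February 2020 is a Saturday, so the first Monday is February 3 and the second is February 10.
1 October 2020 is a Thursday, so the first Monday is October 5 and the fourth is October 26.
Daylight saving runs 10 February – 26 October; 14 February 2020 is inside that window, so Irtara is at UTC−01:00.
11:00 local + 1h = 12:00 UTC.

12:00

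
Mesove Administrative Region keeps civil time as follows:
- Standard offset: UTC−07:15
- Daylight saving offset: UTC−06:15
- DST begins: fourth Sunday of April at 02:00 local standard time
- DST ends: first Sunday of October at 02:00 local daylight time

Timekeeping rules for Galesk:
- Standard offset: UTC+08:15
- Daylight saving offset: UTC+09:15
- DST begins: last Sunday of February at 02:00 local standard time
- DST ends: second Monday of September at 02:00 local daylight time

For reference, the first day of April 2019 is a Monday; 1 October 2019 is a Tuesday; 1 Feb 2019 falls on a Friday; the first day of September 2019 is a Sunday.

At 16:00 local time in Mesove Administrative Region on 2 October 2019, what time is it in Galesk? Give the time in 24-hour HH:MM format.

1 April 2019 is a Monday, so the first Sunday is April 7 and the fourth is April 28.
1 October 2019 is a Tuesday, so the first Sunday is October 6.
2 October 2019 lies within the daylight-saving period (28 April – 6 October), so Mesove Administrative Region is on daylight time, UTC−06:15.
16:00 Mesove Administrative Region + 6h15m = 22:15 UTC.
1 February 2019 is a Friday, so Sundays fall on 3, 10, 17, 24; the last is February 24.
1 September 2019 is a Sunday, so the first Monday is September 2 and the second is September 9.
At the standard offset (UTC+08:15), 22:15 UTC + 8h15m = 06:30 Galesk standard time (rolling into the next day, 3 October 2019).
The standard-time date in Galesk, 3 October 2019, does not fall between 24 February and 9 September, so daylight saving is not in effect and Galesk is at UTC+08:15.
22:15 UTC + 8h15m = 06:30 Galesk (rolling into the next day, 3 October 2019).

06:30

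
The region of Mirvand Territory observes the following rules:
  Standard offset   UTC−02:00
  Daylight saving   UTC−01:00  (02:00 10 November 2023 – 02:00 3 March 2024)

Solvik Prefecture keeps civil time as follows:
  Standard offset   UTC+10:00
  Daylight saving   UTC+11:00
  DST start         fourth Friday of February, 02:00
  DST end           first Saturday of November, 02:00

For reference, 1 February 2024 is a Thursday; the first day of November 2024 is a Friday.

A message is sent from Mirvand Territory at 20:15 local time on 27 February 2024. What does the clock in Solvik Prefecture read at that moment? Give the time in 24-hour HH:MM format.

08:15

27 February 2024 falls between 10 November 2023 and 3 March 2024, so daylight saving is in effect and Mirvand Territory is at UTC−01:00.
20:15 Mirvand Territory + 1h = 21:15 UTC.
1 February 2024 is a Thursday, so the first Friday is February 2 and the fourth is February 23.
1 November 2024 is a Friday, so the first Saturday is November 2.
At the standard offset (UTC+10:00), 21:15 UTC + 10h = 07:15 Solvik Prefecture standard time (rolling into the next day, 28 February 2024).
Daylight saving runs 23 February – 2 November; the standard-time date in Solvik Prefecture, 28 February 2024, is inside that window, so Solvik Prefecture is at UTC+11:00.
21:15 UTC + 11h = 08:15 Solvik Prefecture (rolling into the next day, 28 February 2024).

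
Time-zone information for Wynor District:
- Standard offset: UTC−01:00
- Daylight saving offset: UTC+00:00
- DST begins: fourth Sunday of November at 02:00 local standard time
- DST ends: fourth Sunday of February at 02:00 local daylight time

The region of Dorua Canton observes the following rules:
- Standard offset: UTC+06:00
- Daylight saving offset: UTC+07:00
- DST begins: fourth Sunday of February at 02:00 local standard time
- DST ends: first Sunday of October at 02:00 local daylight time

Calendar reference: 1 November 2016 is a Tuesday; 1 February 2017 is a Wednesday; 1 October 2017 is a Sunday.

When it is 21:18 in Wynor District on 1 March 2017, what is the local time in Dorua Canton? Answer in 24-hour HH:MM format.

05:18

1 November 2016 is a Tuesday, so the first Sunday is November 6 and the fourth is November 27.
1 February 2017 is a Wednesday, so the first Sunday is February 5 and the fourth is February 26.
1 March 2017 is outside the daylight-saving period (27 November 2016 – 26 February 2017), so Wynor District is on standard time, UTC−01:00.
21:18 Wynor District + 1h = 22:18 UTC.
1 February 2017 is a Wednesday, so the first Sunday is February 5 and the fourth is February 26.
1 October 2017 is a Sunday, so the first Sunday is October 1.
At the standard offset (UTC+06:00), 22:18 UTC + 6h = 04:18 Dorua Canton standard time (rolling into the next day, 2 March 2017).
Daylight saving runs 26 February – 1 October; the standard-time date in Dorua Canton, 2 March 2017, is inside that window, so Dorua Canton is at UTC+07:00.
22:18 UTC + 7h = 05:18 Dorua Canton (rolling into the next day, 2 March 2017).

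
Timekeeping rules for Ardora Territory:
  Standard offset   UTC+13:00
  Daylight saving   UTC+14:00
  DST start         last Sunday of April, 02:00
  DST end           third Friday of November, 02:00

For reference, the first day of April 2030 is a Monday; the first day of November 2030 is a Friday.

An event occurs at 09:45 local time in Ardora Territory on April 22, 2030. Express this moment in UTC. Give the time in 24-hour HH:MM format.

1 April 2030 is a Monday, so Sundays fall on 7, 14, 21, 28; the last is April 28.
1 November 2030 is a Friday, so the first Friday is November 1 and the third is November 15.
April 22, 2030 does not fall between 28 April and 15 November, so daylight saving is not in effect and Ardora Territory is at UTC+13:00.
09:45 local − 13h = 20:45 UTC (rolling into the previous day, 21 April 2030).

20:45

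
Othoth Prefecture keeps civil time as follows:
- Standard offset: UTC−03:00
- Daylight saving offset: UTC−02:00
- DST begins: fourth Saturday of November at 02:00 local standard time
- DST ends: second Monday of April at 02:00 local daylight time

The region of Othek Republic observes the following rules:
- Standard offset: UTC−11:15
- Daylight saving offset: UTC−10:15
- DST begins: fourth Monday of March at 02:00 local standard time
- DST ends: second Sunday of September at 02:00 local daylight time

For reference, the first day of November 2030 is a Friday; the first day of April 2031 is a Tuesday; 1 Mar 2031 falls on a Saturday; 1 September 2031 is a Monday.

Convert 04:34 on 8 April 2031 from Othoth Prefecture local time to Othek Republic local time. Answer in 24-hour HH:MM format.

1 November 2030 is a Friday, so the first Saturday is November 2 and the fourth is November 23.
1 April 2031 is a Tuesday, so the first Monday is April 7 and the second is April 14.
Daylight saving runs 23 November 2030 – 14 April 2031; 8 April 2031 is inside that window, so Othoth Prefecture is at UTC−02:00.
04:34 Othoth Prefecture + 2h = 06:34 UTC.
1 March 2031 is a Saturday, so the first Monday is March 3 and the fourth is March 24.
1 September 2031 is a Monday, so the first Sunday is September 7 and the second is September 14.
At the standard offset (UTC−11:15), 06:34 UTC − 11h15m = 19:19 Othek Republic standard time (rolling into the previous day, 7 April 2031).
Daylight saving runs 24 March – 14 September; the standard-time date in Othek Republic, 7 April 2031, is inside that window, so Othek Republic is at UTC−10:15.
06:34 UTC − 10h15m = 20:19 Othek Republic (rolling into the previous day, 7 April 2031).

20:19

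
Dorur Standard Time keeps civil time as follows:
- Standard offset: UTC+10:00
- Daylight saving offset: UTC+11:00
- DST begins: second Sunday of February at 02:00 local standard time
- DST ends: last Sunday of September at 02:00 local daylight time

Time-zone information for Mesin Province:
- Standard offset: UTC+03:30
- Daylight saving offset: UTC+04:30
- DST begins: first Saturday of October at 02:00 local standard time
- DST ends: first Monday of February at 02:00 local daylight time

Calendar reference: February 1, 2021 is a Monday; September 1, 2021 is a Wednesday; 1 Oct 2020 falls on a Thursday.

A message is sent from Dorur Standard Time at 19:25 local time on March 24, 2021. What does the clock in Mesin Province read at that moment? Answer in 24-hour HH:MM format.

1 February 2021 is a Monday, so the first Sunday is February 7 and the second is February 14.
1 September 2021 is a Wednesday, so Sundays fall on 5, 12, 19, 26; the last is September 26.
March 24, 2021 falls between 14 February and 26 September, so daylight saving is in effect and Dorur Standard Time is at UTC+11:00.
19:25 Dorur Standard Time − 11h = 08:25 UTC.
1 October 2020 is a Thursday, so the first Saturday is October 3.
1 February 2021 is a Monday, so the first Monday is February 1.
At the standard offset (UTC+03:30), 08:25 UTC + 3h30m = 11:55 Mesin Province standard time.
The standard-time date in Mesin Province, March 24, 2021, does not fall between 3 October 2020 and 1 February 2021, so daylight saving is not in effect and Mesin Province is at UTC+03:30.
08:25 UTC + 3h30m = 11:55 Mesin Province.

11:55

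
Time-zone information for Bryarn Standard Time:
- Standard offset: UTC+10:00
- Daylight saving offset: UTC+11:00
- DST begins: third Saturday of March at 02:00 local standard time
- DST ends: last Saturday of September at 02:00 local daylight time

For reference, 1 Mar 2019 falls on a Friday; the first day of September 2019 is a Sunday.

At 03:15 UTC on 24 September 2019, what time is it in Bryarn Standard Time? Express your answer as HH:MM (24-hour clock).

1 March 2019 is a Friday, so the first Saturday is March 2 and the third is March 16.
1 September 2019 is a Sunday, so Saturdays fall on 7, 14, 21, 28; the last is September 28.
At the standard offset (UTC+10:00), 03:15 UTC + 10h = 13:15 Bryarn Standard Time standard time.
Daylight saving runs 16 March – 28 September; the standard-time date in Bryarn Standard Time, 24 September 2019, is inside that window, so Bryarn Standard Time is at UTC+11:00.
03:15 UTC + 11h = 14:15 local.

14:15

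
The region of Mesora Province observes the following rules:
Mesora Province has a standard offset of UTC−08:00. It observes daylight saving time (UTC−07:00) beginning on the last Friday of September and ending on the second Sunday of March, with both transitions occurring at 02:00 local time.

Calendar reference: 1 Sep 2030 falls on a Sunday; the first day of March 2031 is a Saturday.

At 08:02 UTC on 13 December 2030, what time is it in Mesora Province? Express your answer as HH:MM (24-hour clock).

1 September 2030 is a Sunday, so Fridays fall on 6, 13, 20, 27; the last is September 27.
1 March 2031 is a Saturday, so the first Sunday is March 2 and the second is March 9.
At the standard offset (UTC−08:00), 08:02 UTC − 8h = 00:02 Mesora Province standard time.
Daylight saving runs 27 September 2030 – 9 March 2031; the standard-time date in Mesora Province, 13 December 2030, is inside that window, so Mesora Province is at UTC−07:00.
08:02 UTC − 7h = 01:02 local.

01:02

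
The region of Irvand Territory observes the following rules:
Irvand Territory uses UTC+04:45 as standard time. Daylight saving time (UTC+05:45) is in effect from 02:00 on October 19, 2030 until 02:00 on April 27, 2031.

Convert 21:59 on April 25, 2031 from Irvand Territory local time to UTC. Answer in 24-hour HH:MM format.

April 25, 2031 falls between 19 October 2030 and 27 April 2031, so daylight saving is in effect and Irvand Territory is at UTC+05:45.
21:59 local − 5h45m = 16:14 UTC.

16:14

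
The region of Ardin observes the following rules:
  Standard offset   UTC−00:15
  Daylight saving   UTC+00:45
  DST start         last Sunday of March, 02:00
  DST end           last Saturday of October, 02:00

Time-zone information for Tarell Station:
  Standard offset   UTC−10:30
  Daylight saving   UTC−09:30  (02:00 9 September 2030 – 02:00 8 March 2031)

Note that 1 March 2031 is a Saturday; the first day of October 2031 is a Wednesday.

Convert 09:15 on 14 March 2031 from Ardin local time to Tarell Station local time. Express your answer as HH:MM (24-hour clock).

23:00

1 March 2031 is a Saturday, so Sundays fall on 2, 9, 16, 23, 30; the last is March 30.
1 October 2031 is a Wednesday, so Saturdays fall on 4, 11, 18, 25; the last is October 25.
Daylight saving runs 30 March – 25 October; 14 March 2031 is outside that window, so Ardin is on standard time at UTC−00:15.
09:15 Ardin + 0h15m = 09:30 UTC.
At the standard offset (UTC−10:30), 09:30 UTC − 10h30m = 23:00 Tarell Station standard time (rolling into the previous day, 13 March 2031).
Daylight saving runs 9 September 2030 – 8 March 2031; the standard-time date in Tarell Station, 13 March 2031, is outside that window, so Tarell Station is on standard time at UTC−10:30.
09:30 UTC − 10h30m = 23:00 Tarell Station (rolling into the previous day, 13 March 2031).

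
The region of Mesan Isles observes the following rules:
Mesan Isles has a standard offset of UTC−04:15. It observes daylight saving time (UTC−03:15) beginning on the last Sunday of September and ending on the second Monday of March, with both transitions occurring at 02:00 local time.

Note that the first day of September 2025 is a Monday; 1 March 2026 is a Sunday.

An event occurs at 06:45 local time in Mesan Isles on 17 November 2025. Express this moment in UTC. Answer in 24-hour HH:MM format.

10:00

1 September 2025 is a Monday, so Sundays fall on 7, 14, 21, 28; the last is September 28.
1 March 2026 is a Sunday, so the first Monday is March 2 and the second is March 9.
17 November 2025 lies within the daylight-saving period (28 September 2025 – 9 March 2026), so Mesan Isles is on daylight time, UTC−03:15.
06:45 local + 3h15m = 10:00 UTC.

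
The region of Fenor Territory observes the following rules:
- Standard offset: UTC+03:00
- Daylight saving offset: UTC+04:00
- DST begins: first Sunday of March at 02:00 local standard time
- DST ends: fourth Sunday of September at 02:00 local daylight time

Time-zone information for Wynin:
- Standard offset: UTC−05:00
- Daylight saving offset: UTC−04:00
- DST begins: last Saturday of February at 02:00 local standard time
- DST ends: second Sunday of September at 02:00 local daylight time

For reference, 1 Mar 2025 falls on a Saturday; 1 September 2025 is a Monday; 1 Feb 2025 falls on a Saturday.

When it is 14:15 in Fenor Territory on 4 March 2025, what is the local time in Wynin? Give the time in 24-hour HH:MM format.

06:15

1 March 2025 is a Saturday, so the first Sunday is March 2.
1 September 2025 is a Monday, so the first Sunday is September 7 and the fourth is September 28.
Daylight saving runs 2 March – 28 September; 4 March 2025 is inside that window, so Fenor Territory is at UTC+04:00.
14:15 Fenor Territory − 4h = 10:15 UTC.
1 February 2025 is a Saturday, so Saturdays fall on 1, 8, 15, 22; the last is February 22.
1 September 2025 is a Monday, so the first Sunday is September 7 and the second is September 14.
At the standard offset (UTC−05:00), 10:15 UTC − 5h = 05:15 Wynin standard time.
Daylight saving runs 22 February – 14 September; the standard-time date in Wynin, 4 March 2025, is inside that window, so Wynin is at UTC−04:00.
10:15 UTC − 4h = 06:15 Wynin.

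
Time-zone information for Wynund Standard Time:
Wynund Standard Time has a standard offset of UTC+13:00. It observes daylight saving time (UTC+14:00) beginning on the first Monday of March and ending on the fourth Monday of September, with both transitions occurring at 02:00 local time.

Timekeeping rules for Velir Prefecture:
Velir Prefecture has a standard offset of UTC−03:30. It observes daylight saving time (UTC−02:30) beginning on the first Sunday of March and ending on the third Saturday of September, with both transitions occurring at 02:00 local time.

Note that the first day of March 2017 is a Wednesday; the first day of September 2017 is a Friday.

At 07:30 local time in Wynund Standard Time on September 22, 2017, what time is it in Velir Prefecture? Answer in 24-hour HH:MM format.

1 March 2017 is a Wednesday, so the first Monday is March 6.
1 September 2017 is a Friday, so the first Monday is September 4 and the fourth is September 25.
September 22, 2017 falls between 6 March and 25 September, so daylight saving is in effect and Wynund Standard Time is at UTC+14:00.
07:30 Wynund Standard Time − 14h = 17:30 UTC (rolling into the previous day, 21 September 2017).
1 March 2017 is a Wednesday, so the first Sunday is March 5.
1 September 2017 is a Friday, so the first Saturday is September 2 and the third is September 16.
At the standard offset (UTC−03:30), 17:30 UTC − 3h30m = 14:00 Velir Prefecture standard time.
The standard-time date in Velir Prefecture, September 21, 2017, is outside the daylight-saving period (5 March – 16 September), so Velir Prefecture is on standard time, UTC−03:30.
17:30 UTC − 3h30m = 14:00 Velir Prefecture.

14:00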